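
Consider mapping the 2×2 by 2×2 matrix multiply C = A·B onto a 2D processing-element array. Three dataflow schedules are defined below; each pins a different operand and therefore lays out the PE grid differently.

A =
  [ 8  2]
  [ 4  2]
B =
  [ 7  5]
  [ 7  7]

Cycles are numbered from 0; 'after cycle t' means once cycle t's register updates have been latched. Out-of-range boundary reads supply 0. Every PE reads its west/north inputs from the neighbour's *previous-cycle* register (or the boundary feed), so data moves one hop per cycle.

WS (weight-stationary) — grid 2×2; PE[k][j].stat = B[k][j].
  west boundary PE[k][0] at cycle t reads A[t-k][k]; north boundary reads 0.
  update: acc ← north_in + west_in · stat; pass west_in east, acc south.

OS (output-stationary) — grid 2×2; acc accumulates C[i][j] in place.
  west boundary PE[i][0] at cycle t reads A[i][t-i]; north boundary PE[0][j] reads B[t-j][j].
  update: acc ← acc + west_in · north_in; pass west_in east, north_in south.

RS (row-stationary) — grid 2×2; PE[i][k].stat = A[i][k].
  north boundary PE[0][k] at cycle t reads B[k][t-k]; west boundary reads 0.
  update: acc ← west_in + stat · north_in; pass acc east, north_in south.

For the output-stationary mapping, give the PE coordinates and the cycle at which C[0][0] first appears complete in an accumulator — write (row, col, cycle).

Under OS, C[0][0] lands at PE[0][0]:
  [0] (0,0) acc=56 (h:8 v:7)
  [1] (0,0) acc=70 (h:2 v:7)

(row, col, cycle) = (0, 0, 1)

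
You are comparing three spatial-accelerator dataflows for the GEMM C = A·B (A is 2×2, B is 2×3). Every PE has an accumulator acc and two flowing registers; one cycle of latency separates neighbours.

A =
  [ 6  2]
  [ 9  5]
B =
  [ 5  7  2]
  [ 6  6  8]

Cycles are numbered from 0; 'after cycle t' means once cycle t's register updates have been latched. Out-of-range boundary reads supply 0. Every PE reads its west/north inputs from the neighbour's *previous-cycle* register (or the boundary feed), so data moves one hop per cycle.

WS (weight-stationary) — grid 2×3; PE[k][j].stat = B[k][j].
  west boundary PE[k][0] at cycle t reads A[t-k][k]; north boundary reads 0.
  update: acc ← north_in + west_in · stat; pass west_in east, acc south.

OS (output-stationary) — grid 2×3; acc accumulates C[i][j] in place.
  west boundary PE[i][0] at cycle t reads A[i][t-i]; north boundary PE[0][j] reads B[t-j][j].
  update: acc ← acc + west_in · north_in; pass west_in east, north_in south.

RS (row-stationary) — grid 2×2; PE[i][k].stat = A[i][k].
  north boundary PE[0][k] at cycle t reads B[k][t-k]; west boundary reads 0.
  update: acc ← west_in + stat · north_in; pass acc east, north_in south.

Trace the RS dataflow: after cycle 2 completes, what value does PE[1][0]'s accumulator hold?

Tracing RS — 2×2 array, target PE[1][0]:
  step 0 · PE0,0: acc=30; fwd→30 fwd↓5
  step 0 · PE1,0: acc=0; fwd→0 fwd↓0
  step 1 · PE0,0: acc=42; fwd→42 fwd↓7
  step 1 · PE1,0: acc=45; fwd→45 fwd↓5
  step 2 · PE0,0: acc=12; fwd→12 fwd↓2
  step 2 · PE1,0: acc=63; fwd→63 fwd↓7

PE[1][0].acc = 63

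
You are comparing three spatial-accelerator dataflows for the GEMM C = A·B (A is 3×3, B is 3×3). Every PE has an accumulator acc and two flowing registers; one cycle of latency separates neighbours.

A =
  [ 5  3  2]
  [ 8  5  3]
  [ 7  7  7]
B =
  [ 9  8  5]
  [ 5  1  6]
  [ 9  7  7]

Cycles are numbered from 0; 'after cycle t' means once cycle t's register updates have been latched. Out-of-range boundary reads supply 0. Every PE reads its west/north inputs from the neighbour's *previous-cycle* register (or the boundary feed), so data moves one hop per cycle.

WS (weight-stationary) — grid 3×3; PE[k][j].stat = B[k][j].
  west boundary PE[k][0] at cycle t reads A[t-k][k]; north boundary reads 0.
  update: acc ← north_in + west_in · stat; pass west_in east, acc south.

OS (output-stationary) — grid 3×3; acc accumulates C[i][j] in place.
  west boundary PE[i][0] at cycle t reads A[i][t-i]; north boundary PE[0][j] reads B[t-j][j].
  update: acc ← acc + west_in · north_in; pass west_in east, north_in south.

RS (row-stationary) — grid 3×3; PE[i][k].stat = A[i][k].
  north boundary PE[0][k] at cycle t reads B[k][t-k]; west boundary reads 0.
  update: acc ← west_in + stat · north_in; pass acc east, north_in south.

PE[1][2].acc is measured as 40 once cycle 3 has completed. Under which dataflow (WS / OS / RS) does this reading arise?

Under WS (3×3), PE[1][2]:
  @0  [1,2]  acc 0  |  →0  ↓0
  @1  [1,2]  acc 0  |  →0  ↓0
  @2  [1,2]  acc 0  |  →0  ↓0
  @3  [1,2]  acc 43  |  →3  ↓43
Under OS (3×3), PE[1][2]:
  @0  [1,2]  acc 0  |  →0  ↓0
  @1  [1,2]  acc 0  |  →0  ↓0
  @2  [1,2]  acc 0  |  →0  ↓0
  @3  [1,2]  acc 40  |  →8  ↓5
Under RS (3×3), PE[1][2]:
  @0  [1,2]  acc 0  |  →0  ↓0
  @1  [1,2]  acc 0  |  →0  ↓0
  @2  [1,2]  acc 0  |  →0  ↓0
  @3  [1,2]  acc 124  |  →124  ↓9

dataflow = OS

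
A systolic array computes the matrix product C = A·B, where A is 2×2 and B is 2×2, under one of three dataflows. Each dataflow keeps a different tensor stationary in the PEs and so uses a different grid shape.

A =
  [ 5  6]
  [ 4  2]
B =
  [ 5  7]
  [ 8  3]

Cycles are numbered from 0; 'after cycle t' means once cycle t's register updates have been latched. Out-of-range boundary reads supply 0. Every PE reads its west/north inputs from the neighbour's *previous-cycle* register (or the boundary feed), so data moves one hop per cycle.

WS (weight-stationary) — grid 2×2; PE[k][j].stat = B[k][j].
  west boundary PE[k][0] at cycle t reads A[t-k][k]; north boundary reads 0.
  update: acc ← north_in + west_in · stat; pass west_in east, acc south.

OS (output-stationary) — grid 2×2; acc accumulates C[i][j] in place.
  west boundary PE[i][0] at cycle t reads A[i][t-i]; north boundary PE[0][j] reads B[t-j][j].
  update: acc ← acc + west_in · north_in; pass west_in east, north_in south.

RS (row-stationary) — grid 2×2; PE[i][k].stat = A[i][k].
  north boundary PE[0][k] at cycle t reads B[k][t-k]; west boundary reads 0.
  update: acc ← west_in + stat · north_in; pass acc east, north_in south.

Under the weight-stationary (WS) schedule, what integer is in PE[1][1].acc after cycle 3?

Tracing WS — 2×2 array, target PE[1][1]:
  cycle 0: PE[0][1] → acc 0, east 0, south 0
  cycle 0: PE[1][0] → acc 0, east 0, south 0
  cycle 0: PE[1][1] → acc 0, east 0, south 0
  cycle 1: PE[0][1] → acc 35, east 5, south 35
  cycle 1: PE[1][0] → acc 73, east 6, south 73
  cycle 1: PE[1][1] → acc 0, east 0, south 0
  cycle 2: PE[0][1] → acc 28, east 4, south 28
  cycle 2: PE[1][0] → acc 36, east 2, south 36
  cycle 2: PE[1][1] → acc 53, east 6, south 53
  cycle 3: PE[0][1] → acc 0, east 0, south 0
  cycle 3: PE[1][0] → acc 0, east 0, south 0
  cycle 3: PE[1][1] → acc 34, east 2, south 34

PE[1][1].acc = 34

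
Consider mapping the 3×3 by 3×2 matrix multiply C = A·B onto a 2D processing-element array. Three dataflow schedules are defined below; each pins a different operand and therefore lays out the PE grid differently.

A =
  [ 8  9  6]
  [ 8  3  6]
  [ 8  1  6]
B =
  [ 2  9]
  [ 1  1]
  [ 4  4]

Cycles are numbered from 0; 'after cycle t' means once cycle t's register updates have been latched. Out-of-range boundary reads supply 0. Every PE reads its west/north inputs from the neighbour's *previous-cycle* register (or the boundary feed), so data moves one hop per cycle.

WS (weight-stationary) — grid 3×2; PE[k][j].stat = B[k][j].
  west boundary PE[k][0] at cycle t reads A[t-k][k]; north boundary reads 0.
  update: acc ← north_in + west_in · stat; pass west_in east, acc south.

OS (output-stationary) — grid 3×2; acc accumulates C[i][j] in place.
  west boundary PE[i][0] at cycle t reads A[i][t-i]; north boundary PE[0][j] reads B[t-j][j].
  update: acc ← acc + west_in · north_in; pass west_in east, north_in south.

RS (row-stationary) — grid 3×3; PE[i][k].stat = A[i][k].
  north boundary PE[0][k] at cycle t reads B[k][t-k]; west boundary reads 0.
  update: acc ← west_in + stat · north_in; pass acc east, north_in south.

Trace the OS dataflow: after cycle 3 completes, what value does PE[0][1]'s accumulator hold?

PE[0][1].acc = 105

Tracing OS — 3×2 array, target PE[0][1]:
  0: (0,0).acc=16  regs=<8,2>
  0: (0,1).acc=0  regs=<0,0>
  1: (0,0).acc=25  regs=<9,1>
  1: (0,1).acc=72  regs=<8,9>
  2: (0,0).acc=49  regs=<6,4>
  2: (0,1).acc=81  regs=<9,1>
  3: (0,0).acc=49  regs=<0,0>
  3: (0,1).acc=105  regs=<6,4>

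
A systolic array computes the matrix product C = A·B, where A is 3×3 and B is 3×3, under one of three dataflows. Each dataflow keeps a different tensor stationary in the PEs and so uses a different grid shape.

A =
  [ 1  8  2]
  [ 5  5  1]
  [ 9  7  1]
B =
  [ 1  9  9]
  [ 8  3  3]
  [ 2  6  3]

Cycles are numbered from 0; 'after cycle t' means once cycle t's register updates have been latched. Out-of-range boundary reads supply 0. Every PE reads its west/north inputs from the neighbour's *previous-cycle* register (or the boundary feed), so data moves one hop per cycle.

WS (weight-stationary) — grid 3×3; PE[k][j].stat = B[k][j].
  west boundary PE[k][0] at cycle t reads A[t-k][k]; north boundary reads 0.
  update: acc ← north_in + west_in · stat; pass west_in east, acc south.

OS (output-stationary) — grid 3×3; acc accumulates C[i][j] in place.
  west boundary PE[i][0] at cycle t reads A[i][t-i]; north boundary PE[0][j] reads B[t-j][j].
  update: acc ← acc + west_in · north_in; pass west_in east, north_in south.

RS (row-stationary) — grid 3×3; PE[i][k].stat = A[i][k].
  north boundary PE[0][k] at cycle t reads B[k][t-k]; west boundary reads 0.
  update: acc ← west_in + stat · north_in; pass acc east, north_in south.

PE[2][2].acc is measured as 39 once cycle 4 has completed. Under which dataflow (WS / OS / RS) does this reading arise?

Under WS (3×3), PE[2][2]:
  [0] (2,2) acc=0 (h:0 v:0)
  [1] (2,2) acc=0 (h:0 v:0)
  [2] (2,2) acc=0 (h:0 v:0)
  [3] (2,2) acc=0 (h:0 v:0)
  [4] (2,2) acc=39 (h:2 v:39)
Under OS (3×3), PE[2][2]:
  [0] (2,2) acc=0 (h:0 v:0)
  [1] (2,2) acc=0 (h:0 v:0)
  [2] (2,2) acc=0 (h:0 v:0)
  [3] (2,2) acc=0 (h:0 v:0)
  [4] (2,2) acc=81 (h:9 v:9)
Under RS (3×3), PE[2][2]:
  [0] (2,2) acc=0 (h:0 v:0)
  [1] (2,2) acc=0 (h:0 v:0)
  [2] (2,2) acc=0 (h:0 v:0)
  [3] (2,2) acc=0 (h:0 v:0)
  [4] (2,2) acc=67 (h:67 v:2)

dataflow = WS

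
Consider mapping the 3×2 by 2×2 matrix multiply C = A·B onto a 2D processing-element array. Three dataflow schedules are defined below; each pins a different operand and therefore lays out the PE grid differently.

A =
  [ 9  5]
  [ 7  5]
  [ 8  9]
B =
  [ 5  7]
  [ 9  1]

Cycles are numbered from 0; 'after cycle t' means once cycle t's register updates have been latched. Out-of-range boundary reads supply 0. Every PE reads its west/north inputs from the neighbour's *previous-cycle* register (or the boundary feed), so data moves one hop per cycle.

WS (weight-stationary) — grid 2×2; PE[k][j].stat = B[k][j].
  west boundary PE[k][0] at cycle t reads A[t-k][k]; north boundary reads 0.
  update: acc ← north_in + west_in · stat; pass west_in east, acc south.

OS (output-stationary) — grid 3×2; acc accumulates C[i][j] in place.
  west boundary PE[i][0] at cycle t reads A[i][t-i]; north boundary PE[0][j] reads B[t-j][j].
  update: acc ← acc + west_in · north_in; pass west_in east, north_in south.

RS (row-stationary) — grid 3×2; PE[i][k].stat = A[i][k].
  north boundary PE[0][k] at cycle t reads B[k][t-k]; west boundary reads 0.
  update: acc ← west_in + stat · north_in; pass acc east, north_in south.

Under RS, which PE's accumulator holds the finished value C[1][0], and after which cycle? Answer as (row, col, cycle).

RS: C[1][0] accumulates in PE[1][1]:
  0: (1,1).acc=0  regs=<0,0>
  1: (1,1).acc=0  regs=<0,0>
  2: (1,1).acc=80  regs=<80,9>

(row, col, cycle) = (1, 1, 2)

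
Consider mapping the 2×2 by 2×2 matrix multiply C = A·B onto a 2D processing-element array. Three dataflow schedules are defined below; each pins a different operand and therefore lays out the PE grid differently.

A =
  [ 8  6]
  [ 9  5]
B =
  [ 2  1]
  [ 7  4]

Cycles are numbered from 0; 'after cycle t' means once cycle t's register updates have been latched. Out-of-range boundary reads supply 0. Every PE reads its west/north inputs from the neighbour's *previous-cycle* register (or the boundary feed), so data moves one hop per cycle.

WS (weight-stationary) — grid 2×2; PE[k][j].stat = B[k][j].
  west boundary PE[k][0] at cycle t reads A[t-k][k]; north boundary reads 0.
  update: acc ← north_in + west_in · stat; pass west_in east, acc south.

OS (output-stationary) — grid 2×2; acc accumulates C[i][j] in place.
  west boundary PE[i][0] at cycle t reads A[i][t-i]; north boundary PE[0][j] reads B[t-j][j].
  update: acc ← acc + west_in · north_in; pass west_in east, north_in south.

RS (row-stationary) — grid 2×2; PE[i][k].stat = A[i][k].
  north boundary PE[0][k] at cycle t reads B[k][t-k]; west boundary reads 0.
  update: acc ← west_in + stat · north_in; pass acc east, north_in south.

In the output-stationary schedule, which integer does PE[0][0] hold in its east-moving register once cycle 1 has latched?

OS 2×2: PE[0][0] cycle-by-cycle (with neighbour feeds):
  after 0 — PE[0][0] acc=16, pass-E 8, pass-S 2
  after 1 — PE[0][0] acc=58, pass-E 6, pass-S 7

register = 6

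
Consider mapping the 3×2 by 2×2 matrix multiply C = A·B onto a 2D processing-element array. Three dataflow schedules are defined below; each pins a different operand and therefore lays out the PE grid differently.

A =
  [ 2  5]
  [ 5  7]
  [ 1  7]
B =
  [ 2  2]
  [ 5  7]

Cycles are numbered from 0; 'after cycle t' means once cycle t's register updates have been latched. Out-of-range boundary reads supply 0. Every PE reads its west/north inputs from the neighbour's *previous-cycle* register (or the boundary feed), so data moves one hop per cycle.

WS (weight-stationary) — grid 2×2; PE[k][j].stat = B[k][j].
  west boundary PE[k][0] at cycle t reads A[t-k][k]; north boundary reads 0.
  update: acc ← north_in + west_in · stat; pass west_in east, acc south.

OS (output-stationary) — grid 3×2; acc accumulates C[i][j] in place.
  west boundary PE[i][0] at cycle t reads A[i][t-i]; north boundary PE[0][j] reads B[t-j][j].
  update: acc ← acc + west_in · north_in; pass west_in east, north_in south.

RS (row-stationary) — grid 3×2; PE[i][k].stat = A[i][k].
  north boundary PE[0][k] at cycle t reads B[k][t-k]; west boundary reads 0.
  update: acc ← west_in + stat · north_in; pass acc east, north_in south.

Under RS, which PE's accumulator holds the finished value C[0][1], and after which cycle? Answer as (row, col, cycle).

RS: C[0][1] accumulates in PE[0][1]:
  t=0 PE[0][1]: acc=0 h=0 v=0
  t=1 PE[0][1]: acc=29 h=29 v=5
  t=2 PE[0][1]: acc=39 h=39 v=7

(row, col, cycle) = (0, 1, 2)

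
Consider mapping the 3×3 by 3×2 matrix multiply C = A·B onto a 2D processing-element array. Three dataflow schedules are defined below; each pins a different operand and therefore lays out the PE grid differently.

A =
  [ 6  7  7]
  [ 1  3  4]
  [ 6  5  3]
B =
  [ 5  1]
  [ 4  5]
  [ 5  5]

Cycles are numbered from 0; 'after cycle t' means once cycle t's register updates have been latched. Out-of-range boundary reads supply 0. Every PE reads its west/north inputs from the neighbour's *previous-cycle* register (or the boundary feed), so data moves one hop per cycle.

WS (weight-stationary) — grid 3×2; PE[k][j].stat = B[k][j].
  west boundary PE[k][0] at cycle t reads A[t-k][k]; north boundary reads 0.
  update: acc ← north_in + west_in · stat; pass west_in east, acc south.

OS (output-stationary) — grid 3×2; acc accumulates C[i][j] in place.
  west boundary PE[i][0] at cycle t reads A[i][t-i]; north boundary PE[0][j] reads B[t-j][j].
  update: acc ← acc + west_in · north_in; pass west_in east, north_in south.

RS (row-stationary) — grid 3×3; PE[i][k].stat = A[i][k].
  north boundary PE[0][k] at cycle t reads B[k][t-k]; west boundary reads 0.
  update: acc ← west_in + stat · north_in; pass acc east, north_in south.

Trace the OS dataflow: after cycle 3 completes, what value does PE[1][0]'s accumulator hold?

PE[1][0].acc = 37

Tracing OS — 3×2 array, target PE[1][0]:
  cycle 0: PE[0][0] → acc 30, east 6, south 5
  cycle 0: PE[1][0] → acc 0, east 0, south 0
  cycle 1: PE[0][0] → acc 58, east 7, south 4
  cycle 1: PE[1][0] → acc 5, east 1, south 5
  cycle 2: PE[0][0] → acc 93, east 7, south 5
  cycle 2: PE[1][0] → acc 17, east 3, south 4
  cycle 3: PE[0][0] → acc 93, east 0, south 0
  cycle 3: PE[1][0] → acc 37, east 4, south 5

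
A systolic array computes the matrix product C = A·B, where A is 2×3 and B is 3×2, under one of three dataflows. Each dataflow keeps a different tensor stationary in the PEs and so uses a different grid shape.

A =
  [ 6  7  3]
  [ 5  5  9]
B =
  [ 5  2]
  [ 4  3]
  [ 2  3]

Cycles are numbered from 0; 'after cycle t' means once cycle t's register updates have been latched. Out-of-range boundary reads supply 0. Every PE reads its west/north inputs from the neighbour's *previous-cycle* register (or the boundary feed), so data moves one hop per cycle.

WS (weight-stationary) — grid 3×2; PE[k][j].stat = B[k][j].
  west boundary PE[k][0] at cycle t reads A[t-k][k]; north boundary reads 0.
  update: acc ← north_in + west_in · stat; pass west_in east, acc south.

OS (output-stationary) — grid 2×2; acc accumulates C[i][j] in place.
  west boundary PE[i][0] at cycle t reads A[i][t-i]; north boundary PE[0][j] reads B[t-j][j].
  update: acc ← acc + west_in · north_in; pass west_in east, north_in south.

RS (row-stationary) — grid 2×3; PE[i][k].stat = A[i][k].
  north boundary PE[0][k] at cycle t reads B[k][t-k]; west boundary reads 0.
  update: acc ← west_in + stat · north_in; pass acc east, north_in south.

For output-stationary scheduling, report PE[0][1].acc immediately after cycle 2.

PE[0][1].acc = 33

OS on a 2×2 grid — tracing PE[0][1] and its feeders:
  step 0 · PE0,0: acc=30; fwd→6 fwd↓5
  step 0 · PE0,1: acc=0; fwd→0 fwd↓0
  step 1 · PE0,0: acc=58; fwd→7 fwd↓4
  step 1 · PE0,1: acc=12; fwd→6 fwd↓2
  step 2 · PE0,0: acc=64; fwd→3 fwd↓2
  step 2 · PE0,1: acc=33; fwd→7 fwd↓3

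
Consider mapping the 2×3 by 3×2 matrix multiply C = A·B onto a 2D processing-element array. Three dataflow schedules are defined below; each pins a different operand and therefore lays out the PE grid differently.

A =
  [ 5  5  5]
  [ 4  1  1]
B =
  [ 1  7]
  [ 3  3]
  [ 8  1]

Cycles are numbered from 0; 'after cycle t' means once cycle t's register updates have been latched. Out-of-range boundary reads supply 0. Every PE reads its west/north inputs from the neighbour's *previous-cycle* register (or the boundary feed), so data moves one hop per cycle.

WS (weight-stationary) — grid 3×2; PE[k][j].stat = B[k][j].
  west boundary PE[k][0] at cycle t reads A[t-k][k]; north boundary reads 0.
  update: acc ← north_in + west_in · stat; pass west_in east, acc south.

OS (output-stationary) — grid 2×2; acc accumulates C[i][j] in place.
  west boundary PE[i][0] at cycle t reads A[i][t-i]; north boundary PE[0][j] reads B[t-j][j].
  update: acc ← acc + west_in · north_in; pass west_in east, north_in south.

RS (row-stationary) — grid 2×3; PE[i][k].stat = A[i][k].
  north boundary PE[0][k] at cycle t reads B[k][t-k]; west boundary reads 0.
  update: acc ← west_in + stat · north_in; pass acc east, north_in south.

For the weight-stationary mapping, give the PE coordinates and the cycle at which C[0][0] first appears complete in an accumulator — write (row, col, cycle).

(row, col, cycle) = (2, 0, 2)

Under WS, C[0][0] lands at PE[2][0]:
  c0 r2c0: 0 / 0 / 0
  c1 r2c0: 0 / 0 / 0
  c2 r2c0: 60 / 5 / 60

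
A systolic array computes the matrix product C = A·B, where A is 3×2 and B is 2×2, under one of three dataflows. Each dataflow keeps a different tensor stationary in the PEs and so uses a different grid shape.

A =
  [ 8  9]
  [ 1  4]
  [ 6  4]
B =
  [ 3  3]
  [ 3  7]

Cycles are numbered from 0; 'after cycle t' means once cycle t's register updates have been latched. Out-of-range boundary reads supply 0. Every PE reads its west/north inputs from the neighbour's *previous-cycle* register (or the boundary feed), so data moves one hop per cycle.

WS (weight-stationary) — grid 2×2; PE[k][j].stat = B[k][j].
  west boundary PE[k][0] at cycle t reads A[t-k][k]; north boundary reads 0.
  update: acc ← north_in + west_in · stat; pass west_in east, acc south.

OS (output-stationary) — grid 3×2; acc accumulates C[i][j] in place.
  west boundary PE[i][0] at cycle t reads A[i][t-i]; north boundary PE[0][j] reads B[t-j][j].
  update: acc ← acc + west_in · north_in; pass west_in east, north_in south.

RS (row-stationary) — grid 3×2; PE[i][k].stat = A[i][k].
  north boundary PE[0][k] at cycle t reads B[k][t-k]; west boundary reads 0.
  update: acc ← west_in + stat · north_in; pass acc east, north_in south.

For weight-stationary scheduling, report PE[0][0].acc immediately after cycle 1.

WS (2×2). Following PE[0][0] plus its west/north inputs:
  step 0 · PE0,0: acc=24; fwd→8 fwd↓24
  step 1 · PE0,0: acc=3; fwd→1 fwd↓3

PE[0][0].acc = 3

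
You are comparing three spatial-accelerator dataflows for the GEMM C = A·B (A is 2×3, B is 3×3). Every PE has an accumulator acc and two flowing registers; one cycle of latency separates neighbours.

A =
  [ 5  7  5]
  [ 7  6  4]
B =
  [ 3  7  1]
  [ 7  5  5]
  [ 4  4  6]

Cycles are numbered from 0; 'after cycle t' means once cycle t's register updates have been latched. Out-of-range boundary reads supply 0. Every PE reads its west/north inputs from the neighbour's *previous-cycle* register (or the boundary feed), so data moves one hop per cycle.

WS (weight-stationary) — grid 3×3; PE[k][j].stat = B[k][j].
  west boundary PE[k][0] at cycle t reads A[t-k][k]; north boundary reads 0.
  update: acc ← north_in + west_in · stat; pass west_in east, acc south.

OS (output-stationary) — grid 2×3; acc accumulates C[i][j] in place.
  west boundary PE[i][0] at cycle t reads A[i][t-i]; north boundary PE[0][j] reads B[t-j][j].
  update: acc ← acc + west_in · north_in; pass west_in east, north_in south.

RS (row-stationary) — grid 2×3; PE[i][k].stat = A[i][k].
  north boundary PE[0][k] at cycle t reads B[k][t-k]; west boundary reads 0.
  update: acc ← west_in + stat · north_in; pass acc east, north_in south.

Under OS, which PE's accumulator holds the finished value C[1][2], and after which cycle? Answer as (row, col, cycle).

Under OS, C[1][2] lands at PE[1][2]:
  cycle 0: PE[1][2] → acc 0, east 0, south 0
  cycle 1: PE[1][2] → acc 0, east 0, south 0
  cycle 2: PE[1][2] → acc 0, east 0, south 0
  cycle 3: PE[1][2] → acc 7, east 7, south 1
  cycle 4: PE[1][2] → acc 37, east 6, south 5
  cycle 5: PE[1][2] → acc 61, east 4, south 6

(row, col, cycle) = (1, 2, 5)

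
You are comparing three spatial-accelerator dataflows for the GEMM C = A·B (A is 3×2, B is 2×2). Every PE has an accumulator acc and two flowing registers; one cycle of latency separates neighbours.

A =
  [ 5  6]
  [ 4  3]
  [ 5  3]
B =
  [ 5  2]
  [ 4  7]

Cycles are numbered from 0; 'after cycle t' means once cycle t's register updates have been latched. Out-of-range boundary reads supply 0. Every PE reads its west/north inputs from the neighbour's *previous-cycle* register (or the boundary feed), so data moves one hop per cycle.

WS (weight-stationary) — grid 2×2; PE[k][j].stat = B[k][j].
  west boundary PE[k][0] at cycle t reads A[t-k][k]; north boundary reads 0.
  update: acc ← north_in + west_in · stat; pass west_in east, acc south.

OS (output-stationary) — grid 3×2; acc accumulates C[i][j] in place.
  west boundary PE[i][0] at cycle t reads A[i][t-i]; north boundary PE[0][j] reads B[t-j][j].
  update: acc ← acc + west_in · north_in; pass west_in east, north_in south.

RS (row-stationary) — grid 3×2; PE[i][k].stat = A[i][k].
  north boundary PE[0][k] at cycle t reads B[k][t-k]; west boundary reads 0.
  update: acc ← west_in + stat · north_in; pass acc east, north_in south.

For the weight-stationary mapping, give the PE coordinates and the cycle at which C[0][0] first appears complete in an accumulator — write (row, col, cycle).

(row, col, cycle) = (1, 0, 1)

WS — PE[1][0] is where C[0][0] collects:
  0: (1,0).acc=0  regs=<0,0>
  1: (1,0).acc=49  regs=<6,49>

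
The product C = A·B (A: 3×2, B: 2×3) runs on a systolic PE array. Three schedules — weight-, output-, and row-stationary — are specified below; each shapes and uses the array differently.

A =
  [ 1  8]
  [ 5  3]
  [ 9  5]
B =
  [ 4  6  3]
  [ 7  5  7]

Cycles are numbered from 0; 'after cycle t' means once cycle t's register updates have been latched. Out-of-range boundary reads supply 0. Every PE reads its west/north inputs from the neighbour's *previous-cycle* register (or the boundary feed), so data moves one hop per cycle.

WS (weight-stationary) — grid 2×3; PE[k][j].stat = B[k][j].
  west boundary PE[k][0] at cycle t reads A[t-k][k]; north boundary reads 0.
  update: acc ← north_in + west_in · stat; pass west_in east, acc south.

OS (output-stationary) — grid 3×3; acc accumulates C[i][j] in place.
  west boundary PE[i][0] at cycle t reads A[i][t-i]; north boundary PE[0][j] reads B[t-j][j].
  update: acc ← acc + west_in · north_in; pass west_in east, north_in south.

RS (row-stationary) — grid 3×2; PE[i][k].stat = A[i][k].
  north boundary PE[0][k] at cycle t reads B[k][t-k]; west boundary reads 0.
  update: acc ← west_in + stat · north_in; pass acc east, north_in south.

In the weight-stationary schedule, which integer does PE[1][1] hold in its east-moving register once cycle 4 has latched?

register = 5

WS 2×3: PE[1][1] cycle-by-cycle (with neighbour feeds):
  c0 r0c1: 0 / 0 / 0
  c0 r1c0: 0 / 0 / 0
  c0 r1c1: 0 / 0 / 0
  c1 r0c1: 6 / 1 / 6
  c1 r1c0: 60 / 8 / 60
  c1 r1c1: 0 / 0 / 0
  c2 r0c1: 30 / 5 / 30
  c2 r1c0: 41 / 3 / 41
  c2 r1c1: 46 / 8 / 46
  c3 r0c1: 54 / 9 / 54
  c3 r1c0: 71 / 5 / 71
  c3 r1c1: 45 / 3 / 45
  c4 r0c1: 0 / 0 / 0
  c4 r1c0: 0 / 0 / 0
  c4 r1c1: 79 / 5 / 79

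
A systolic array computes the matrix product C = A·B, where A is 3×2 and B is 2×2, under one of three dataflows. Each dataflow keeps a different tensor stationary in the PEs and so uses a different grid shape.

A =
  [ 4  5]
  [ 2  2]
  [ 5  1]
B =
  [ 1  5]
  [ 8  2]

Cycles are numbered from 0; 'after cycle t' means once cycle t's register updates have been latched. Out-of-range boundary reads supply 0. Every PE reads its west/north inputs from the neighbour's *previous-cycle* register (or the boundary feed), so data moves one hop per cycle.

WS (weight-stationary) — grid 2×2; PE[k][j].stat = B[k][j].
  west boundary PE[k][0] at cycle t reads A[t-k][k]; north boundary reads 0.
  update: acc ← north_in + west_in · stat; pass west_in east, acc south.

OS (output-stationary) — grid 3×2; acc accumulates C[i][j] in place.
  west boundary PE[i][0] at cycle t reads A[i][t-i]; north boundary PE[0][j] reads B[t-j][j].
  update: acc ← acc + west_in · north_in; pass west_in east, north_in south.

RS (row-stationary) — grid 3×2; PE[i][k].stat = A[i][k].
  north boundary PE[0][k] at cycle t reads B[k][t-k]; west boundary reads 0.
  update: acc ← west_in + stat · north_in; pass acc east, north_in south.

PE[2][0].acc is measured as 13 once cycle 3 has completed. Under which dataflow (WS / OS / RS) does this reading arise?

dataflow = OS

WS (2×2): PE[2][0] does not exist.
Under OS (3×2), PE[2][0]:
  0: (2,0).acc=0  regs=<0,0>
  1: (2,0).acc=0  regs=<0,0>
  2: (2,0).acc=5  regs=<5,1>
  3: (2,0).acc=13  regs=<1,8>
Under RS (3×2), PE[2][0]:
  0: (2,0).acc=0  regs=<0,0>
  1: (2,0).acc=0  regs=<0,0>
  2: (2,0).acc=5  regs=<5,1>
  3: (2,0).acc=25  regs=<25,5>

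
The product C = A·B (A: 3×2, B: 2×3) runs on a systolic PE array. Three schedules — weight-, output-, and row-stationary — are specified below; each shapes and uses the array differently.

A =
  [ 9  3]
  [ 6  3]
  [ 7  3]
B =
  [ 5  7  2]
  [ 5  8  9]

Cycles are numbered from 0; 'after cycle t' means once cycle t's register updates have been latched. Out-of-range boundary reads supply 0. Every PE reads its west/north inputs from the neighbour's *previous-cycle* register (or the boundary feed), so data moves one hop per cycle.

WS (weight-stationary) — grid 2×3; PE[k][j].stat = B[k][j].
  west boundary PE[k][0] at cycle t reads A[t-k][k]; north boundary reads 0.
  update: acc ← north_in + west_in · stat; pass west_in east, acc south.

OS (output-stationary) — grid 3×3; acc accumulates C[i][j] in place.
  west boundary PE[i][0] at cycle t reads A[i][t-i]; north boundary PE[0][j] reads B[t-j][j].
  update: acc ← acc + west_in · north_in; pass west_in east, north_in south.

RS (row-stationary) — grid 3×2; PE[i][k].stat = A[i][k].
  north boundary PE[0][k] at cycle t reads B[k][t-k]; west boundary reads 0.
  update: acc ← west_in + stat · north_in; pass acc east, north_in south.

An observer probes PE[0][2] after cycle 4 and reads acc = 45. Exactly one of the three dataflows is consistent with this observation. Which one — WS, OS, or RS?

— WS: 2×3; PE[0][2] trace:
  t=0 PE[0][2]: acc=0 h=0 v=0
  t=1 PE[0][2]: acc=0 h=0 v=0
  t=2 PE[0][2]: acc=18 h=9 v=18
  t=3 PE[0][2]: acc=12 h=6 v=12
  t=4 PE[0][2]: acc=14 h=7 v=14
— OS: 3×3; PE[0][2] trace:
  t=0 PE[0][2]: acc=0 h=0 v=0
  t=1 PE[0][2]: acc=0 h=0 v=0
  t=2 PE[0][2]: acc=18 h=9 v=2
  t=3 PE[0][2]: acc=45 h=3 v=9
  t=4 PE[0][2]: acc=45 h=0 v=0
RS: PE[0][2] is outside its 3×2 grid.

dataflow = OS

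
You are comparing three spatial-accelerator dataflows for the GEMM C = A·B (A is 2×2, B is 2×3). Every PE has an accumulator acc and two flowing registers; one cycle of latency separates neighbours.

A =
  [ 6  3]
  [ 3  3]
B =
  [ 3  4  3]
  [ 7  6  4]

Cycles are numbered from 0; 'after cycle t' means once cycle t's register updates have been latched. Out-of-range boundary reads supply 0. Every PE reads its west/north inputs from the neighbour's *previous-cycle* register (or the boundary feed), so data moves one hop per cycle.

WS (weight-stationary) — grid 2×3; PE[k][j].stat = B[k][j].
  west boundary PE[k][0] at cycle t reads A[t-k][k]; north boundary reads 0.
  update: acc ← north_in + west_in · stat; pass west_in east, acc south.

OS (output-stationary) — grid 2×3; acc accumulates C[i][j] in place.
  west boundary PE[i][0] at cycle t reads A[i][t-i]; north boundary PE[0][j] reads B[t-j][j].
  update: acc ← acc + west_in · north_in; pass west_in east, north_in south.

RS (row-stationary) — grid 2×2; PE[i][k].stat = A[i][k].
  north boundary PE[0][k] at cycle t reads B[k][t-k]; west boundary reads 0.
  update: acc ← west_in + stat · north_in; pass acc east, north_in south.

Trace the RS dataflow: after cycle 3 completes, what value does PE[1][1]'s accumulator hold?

RS (2×2). Following PE[1][1] plus its west/north inputs:
  @0  [0,1]  acc 0  |  →0  ↓0
  @0  [1,0]  acc 0  |  →0  ↓0
  @0  [1,1]  acc 0  |  →0  ↓0
  @1  [0,1]  acc 39  |  →39  ↓7
  @1  [1,0]  acc 9  |  →9  ↓3
  @1  [1,1]  acc 0  |  →0  ↓0
  @2  [0,1]  acc 42  |  →42  ↓6
  @2  [1,0]  acc 12  |  →12  ↓4
  @2  [1,1]  acc 30  |  →30  ↓7
  @3  [0,1]  acc 30  |  →30  ↓4
  @3  [1,0]  acc 9  |  →9  ↓3
  @3  [1,1]  acc 30  |  →30  ↓6

PE[1][1].acc = 30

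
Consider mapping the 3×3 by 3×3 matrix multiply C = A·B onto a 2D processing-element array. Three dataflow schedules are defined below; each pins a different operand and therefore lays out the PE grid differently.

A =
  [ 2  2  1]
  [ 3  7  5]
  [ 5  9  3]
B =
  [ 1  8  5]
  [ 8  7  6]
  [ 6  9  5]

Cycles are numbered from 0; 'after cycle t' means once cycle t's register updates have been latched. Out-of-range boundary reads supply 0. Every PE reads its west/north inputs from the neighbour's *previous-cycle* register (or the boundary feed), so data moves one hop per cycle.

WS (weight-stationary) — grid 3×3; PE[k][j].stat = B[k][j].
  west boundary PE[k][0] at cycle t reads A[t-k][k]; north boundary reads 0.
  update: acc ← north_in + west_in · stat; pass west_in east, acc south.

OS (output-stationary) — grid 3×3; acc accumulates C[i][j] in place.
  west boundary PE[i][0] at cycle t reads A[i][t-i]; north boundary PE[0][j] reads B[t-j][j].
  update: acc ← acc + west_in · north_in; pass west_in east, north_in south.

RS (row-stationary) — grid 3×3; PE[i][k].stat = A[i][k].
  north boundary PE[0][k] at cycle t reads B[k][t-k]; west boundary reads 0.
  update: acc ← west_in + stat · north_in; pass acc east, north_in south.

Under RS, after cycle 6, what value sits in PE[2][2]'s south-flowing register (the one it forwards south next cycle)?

register = 5

Tracing RS — 3×3 array, target PE[2][2]:
  0: (1,2).acc=0  regs=<0,0>
  0: (2,1).acc=0  regs=<0,0>
  0: (2,2).acc=0  regs=<0,0>
  1: (1,2).acc=0  regs=<0,0>
  1: (2,1).acc=0  regs=<0,0>
  1: (2,2).acc=0  regs=<0,0>
  2: (1,2).acc=0  regs=<0,0>
  2: (2,1).acc=0  regs=<0,0>
  2: (2,2).acc=0  regs=<0,0>
  3: (1,2).acc=89  regs=<89,6>
  3: (2,1).acc=77  regs=<77,8>
  3: (2,2).acc=0  regs=<0,0>
  4: (1,2).acc=118  regs=<118,9>
  4: (2,1).acc=103  regs=<103,7>
  4: (2,2).acc=95  regs=<95,6>
  5: (1,2).acc=82  regs=<82,5>
  5: (2,1).acc=79  regs=<79,6>
  5: (2,2).acc=130  regs=<130,9>
  6: (1,2).acc=0  regs=<0,0>
  6: (2,1).acc=0  regs=<0,0>
  6: (2,2).acc=94  regs=<94,5>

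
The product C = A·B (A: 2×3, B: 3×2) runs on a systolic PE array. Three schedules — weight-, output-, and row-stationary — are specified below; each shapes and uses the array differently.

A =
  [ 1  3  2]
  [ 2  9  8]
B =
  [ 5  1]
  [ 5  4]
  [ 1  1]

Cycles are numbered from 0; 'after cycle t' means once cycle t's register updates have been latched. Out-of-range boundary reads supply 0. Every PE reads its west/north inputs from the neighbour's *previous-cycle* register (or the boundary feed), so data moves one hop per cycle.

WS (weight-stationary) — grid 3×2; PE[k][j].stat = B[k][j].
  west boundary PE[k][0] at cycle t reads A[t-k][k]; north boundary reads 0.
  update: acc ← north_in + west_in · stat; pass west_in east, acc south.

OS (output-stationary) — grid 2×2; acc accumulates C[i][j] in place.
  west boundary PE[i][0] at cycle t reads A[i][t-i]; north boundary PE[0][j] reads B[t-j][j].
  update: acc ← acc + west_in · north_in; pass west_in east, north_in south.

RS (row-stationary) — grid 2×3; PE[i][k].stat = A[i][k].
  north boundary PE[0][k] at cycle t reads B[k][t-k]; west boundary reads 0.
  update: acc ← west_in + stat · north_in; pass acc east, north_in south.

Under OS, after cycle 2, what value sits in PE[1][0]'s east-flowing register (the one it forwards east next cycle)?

OS 2×2: PE[1][0] cycle-by-cycle (with neighbour feeds):
  step 0 · PE0,0: acc=5; fwd→1 fwd↓5
  step 0 · PE1,0: acc=0; fwd→0 fwd↓0
  step 1 · PE0,0: acc=20; fwd→3 fwd↓5
  step 1 · PE1,0: acc=10; fwd→2 fwd↓5
  step 2 · PE0,0: acc=22; fwd→2 fwd↓1
  step 2 · PE1,0: acc=55; fwd→9 fwd↓5

register = 9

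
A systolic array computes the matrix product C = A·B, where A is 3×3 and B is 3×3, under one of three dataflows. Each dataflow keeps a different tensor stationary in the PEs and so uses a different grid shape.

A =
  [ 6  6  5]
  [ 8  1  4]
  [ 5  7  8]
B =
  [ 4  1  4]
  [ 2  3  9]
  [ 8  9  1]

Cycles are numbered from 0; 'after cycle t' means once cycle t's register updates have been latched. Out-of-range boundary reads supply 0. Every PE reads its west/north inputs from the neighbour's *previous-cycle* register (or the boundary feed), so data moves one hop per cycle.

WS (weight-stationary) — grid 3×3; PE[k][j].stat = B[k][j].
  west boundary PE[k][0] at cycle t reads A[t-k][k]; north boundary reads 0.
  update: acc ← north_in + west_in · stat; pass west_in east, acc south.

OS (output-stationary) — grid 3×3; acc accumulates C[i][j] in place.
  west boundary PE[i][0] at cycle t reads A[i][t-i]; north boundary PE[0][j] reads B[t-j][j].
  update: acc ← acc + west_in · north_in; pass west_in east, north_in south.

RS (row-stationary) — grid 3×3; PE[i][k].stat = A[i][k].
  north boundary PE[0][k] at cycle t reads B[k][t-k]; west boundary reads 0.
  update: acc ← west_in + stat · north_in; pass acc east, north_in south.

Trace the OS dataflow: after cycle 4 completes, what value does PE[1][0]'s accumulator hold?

OS 3×3: PE[1][0] cycle-by-cycle (with neighbour feeds):
  [0] (0,0) acc=24 (h:6 v:4)
  [0] (1,0) acc=0 (h:0 v:0)
  [1] (0,0) acc=36 (h:6 v:2)
  [1] (1,0) acc=32 (h:8 v:4)
  [2] (0,0) acc=76 (h:5 v:8)
  [2] (1,0) acc=34 (h:1 v:2)
  [3] (0,0) acc=76 (h:0 v:0)
  [3] (1,0) acc=66 (h:4 v:8)
  [4] (0,0) acc=76 (h:0 v:0)
  [4] (1,0) acc=66 (h:0 v:0)

PE[1][0].acc = 66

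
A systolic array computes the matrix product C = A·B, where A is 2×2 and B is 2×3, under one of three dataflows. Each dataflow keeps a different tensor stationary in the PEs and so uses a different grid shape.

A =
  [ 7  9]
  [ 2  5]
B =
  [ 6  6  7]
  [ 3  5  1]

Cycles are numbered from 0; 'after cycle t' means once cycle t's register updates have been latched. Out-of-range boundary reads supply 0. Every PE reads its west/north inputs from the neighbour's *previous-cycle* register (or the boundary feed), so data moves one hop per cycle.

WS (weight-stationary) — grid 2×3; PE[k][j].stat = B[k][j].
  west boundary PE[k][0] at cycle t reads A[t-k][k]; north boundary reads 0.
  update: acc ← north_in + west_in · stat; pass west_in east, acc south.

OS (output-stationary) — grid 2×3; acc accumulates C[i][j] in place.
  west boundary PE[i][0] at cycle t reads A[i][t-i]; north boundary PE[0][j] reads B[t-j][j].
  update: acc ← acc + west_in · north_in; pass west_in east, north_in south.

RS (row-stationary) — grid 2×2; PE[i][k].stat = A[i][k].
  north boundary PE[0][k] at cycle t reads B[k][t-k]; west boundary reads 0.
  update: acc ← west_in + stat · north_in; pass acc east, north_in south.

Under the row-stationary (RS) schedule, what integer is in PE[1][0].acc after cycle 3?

Tracing RS — 2×2 array, target PE[1][0]:
  @0  [0,0]  acc 42  |  →42  ↓6
  @0  [1,0]  acc 0  |  →0  ↓0
  @1  [0,0]  acc 42  |  →42  ↓6
  @1  [1,0]  acc 12  |  →12  ↓6
  @2  [0,0]  acc 49  |  →49  ↓7
  @2  [1,0]  acc 12  |  →12  ↓6
  @3  [0,0]  acc 0  |  →0  ↓0
  @3  [1,0]  acc 14  |  →14  ↓7

PE[1][0].acc = 14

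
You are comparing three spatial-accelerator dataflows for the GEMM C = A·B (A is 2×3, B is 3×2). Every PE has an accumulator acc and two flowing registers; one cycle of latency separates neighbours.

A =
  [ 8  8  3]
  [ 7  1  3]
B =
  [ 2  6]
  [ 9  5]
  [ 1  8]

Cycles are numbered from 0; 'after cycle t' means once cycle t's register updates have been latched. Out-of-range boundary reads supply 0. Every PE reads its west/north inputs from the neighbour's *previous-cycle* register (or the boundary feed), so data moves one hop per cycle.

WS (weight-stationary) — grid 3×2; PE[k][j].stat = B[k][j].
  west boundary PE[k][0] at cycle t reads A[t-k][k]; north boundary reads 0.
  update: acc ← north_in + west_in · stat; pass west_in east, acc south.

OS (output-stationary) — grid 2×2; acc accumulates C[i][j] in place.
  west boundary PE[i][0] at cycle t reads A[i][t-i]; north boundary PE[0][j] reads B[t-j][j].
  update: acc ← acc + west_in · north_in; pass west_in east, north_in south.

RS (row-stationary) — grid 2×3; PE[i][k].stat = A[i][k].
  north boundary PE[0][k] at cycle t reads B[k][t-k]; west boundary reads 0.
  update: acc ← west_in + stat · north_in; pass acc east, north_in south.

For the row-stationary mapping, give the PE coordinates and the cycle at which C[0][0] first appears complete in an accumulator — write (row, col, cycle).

RS: C[0][0] accumulates in PE[0][2]:
  cycle 0: PE[0][2] → acc 0, east 0, south 0
  cycle 1: PE[0][2] → acc 0, east 0, south 0
  cycle 2: PE[0][2] → acc 91, east 91, south 1

(row, col, cycle) = (0, 2, 2)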